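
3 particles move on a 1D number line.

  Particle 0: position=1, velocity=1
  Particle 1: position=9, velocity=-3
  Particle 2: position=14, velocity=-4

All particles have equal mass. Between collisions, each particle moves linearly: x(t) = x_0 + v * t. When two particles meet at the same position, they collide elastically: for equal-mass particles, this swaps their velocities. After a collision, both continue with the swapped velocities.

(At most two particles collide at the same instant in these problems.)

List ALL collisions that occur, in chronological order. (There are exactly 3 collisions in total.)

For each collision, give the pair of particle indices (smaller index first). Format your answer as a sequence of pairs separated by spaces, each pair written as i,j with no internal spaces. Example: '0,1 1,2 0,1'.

Collision at t=2: particles 0 and 1 swap velocities; positions: p0=3 p1=3 p2=6; velocities now: v0=-3 v1=1 v2=-4
Collision at t=13/5: particles 1 and 2 swap velocities; positions: p0=6/5 p1=18/5 p2=18/5; velocities now: v0=-3 v1=-4 v2=1
Collision at t=5: particles 0 and 1 swap velocities; positions: p0=-6 p1=-6 p2=6; velocities now: v0=-4 v1=-3 v2=1

Answer: 0,1 1,2 0,1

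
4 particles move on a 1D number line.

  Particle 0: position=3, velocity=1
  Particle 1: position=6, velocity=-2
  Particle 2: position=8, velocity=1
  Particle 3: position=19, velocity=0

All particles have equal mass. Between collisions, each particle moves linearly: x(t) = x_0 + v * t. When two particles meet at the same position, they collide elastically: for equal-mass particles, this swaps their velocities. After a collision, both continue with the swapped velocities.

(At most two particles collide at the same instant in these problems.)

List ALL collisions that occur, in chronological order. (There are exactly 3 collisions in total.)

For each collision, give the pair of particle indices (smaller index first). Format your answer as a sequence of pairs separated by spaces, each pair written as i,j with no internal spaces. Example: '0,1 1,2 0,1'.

Answer: 0,1 2,3 1,2

Derivation:
Collision at t=1: particles 0 and 1 swap velocities; positions: p0=4 p1=4 p2=9 p3=19; velocities now: v0=-2 v1=1 v2=1 v3=0
Collision at t=11: particles 2 and 3 swap velocities; positions: p0=-16 p1=14 p2=19 p3=19; velocities now: v0=-2 v1=1 v2=0 v3=1
Collision at t=16: particles 1 and 2 swap velocities; positions: p0=-26 p1=19 p2=19 p3=24; velocities now: v0=-2 v1=0 v2=1 v3=1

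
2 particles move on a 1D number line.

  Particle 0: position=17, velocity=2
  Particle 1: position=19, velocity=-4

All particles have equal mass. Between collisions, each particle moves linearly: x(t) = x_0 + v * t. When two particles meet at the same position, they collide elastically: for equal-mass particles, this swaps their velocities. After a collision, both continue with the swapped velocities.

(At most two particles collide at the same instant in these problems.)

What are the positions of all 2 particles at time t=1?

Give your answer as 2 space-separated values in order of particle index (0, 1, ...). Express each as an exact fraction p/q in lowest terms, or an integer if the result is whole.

Collision at t=1/3: particles 0 and 1 swap velocities; positions: p0=53/3 p1=53/3; velocities now: v0=-4 v1=2
Advance to t=1 (no further collisions before then); velocities: v0=-4 v1=2; positions = 15 19

Answer: 15 19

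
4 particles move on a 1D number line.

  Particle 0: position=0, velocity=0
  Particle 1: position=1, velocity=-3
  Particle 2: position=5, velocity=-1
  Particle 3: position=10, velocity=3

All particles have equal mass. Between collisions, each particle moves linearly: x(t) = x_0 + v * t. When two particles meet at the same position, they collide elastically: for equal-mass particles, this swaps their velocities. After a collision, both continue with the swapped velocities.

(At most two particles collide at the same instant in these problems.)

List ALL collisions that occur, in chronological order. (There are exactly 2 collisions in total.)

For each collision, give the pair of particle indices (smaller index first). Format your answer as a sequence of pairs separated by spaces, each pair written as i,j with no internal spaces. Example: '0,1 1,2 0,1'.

Collision at t=1/3: particles 0 and 1 swap velocities; positions: p0=0 p1=0 p2=14/3 p3=11; velocities now: v0=-3 v1=0 v2=-1 v3=3
Collision at t=5: particles 1 and 2 swap velocities; positions: p0=-14 p1=0 p2=0 p3=25; velocities now: v0=-3 v1=-1 v2=0 v3=3

Answer: 0,1 1,2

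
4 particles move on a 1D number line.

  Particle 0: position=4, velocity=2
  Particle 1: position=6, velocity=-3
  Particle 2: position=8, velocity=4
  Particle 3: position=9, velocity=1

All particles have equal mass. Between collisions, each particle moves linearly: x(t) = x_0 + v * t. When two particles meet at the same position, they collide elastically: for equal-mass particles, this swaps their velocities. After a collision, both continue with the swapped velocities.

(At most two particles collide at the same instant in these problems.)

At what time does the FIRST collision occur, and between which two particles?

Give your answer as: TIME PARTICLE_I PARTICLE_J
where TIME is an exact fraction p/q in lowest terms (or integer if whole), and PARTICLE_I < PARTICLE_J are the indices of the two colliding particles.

Answer: 1/3 2 3

Derivation:
Pair (0,1): pos 4,6 vel 2,-3 -> gap=2, closing at 5/unit, collide at t=2/5
Pair (1,2): pos 6,8 vel -3,4 -> not approaching (rel speed -7 <= 0)
Pair (2,3): pos 8,9 vel 4,1 -> gap=1, closing at 3/unit, collide at t=1/3
Earliest collision: t=1/3 between 2 and 3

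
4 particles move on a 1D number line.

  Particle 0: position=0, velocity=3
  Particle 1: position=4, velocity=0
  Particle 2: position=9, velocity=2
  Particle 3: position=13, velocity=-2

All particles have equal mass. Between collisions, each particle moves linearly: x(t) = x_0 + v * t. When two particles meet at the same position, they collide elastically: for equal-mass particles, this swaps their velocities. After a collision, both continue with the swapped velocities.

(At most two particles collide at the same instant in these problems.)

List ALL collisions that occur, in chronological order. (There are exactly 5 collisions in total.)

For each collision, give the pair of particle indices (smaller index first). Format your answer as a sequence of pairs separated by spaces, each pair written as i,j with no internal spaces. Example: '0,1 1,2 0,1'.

Collision at t=1: particles 2 and 3 swap velocities; positions: p0=3 p1=4 p2=11 p3=11; velocities now: v0=3 v1=0 v2=-2 v3=2
Collision at t=4/3: particles 0 and 1 swap velocities; positions: p0=4 p1=4 p2=31/3 p3=35/3; velocities now: v0=0 v1=3 v2=-2 v3=2
Collision at t=13/5: particles 1 and 2 swap velocities; positions: p0=4 p1=39/5 p2=39/5 p3=71/5; velocities now: v0=0 v1=-2 v2=3 v3=2
Collision at t=9/2: particles 0 and 1 swap velocities; positions: p0=4 p1=4 p2=27/2 p3=18; velocities now: v0=-2 v1=0 v2=3 v3=2
Collision at t=9: particles 2 and 3 swap velocities; positions: p0=-5 p1=4 p2=27 p3=27; velocities now: v0=-2 v1=0 v2=2 v3=3

Answer: 2,3 0,1 1,2 0,1 2,3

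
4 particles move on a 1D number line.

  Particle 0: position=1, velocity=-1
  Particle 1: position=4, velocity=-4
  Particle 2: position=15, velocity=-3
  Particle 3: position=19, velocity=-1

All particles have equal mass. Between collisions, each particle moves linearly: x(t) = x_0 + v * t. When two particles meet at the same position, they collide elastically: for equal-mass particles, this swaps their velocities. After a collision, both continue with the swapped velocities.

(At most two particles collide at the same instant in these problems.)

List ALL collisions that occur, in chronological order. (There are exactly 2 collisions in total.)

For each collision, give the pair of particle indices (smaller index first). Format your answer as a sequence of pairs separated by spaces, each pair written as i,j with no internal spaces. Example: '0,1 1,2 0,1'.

Answer: 0,1 1,2

Derivation:
Collision at t=1: particles 0 and 1 swap velocities; positions: p0=0 p1=0 p2=12 p3=18; velocities now: v0=-4 v1=-1 v2=-3 v3=-1
Collision at t=7: particles 1 and 2 swap velocities; positions: p0=-24 p1=-6 p2=-6 p3=12; velocities now: v0=-4 v1=-3 v2=-1 v3=-1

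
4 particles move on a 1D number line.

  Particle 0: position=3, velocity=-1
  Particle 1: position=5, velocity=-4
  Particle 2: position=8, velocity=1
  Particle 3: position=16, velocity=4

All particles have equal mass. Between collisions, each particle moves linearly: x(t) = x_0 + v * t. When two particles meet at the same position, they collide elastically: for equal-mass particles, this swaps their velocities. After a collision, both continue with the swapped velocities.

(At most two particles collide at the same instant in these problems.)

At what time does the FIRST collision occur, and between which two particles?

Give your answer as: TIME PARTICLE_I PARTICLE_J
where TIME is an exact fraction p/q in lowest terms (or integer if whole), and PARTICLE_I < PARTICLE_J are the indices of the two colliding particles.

Pair (0,1): pos 3,5 vel -1,-4 -> gap=2, closing at 3/unit, collide at t=2/3
Pair (1,2): pos 5,8 vel -4,1 -> not approaching (rel speed -5 <= 0)
Pair (2,3): pos 8,16 vel 1,4 -> not approaching (rel speed -3 <= 0)
Earliest collision: t=2/3 between 0 and 1

Answer: 2/3 0 1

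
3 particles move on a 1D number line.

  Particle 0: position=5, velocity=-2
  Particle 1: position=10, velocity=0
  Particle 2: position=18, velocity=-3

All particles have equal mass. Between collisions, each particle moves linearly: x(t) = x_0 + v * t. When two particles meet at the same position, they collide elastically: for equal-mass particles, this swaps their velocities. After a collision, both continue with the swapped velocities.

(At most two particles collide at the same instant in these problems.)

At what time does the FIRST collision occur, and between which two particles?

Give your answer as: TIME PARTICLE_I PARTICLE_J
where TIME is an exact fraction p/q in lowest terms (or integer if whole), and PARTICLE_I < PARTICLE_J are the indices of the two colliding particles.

Pair (0,1): pos 5,10 vel -2,0 -> not approaching (rel speed -2 <= 0)
Pair (1,2): pos 10,18 vel 0,-3 -> gap=8, closing at 3/unit, collide at t=8/3
Earliest collision: t=8/3 between 1 and 2

Answer: 8/3 1 2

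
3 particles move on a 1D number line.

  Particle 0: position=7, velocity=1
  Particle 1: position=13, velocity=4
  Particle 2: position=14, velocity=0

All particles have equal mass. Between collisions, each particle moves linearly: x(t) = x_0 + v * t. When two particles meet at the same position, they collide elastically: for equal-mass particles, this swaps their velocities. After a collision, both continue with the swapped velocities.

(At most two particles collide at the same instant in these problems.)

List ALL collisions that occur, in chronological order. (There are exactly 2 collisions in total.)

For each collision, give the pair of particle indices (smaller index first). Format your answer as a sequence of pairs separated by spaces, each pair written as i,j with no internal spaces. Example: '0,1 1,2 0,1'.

Answer: 1,2 0,1

Derivation:
Collision at t=1/4: particles 1 and 2 swap velocities; positions: p0=29/4 p1=14 p2=14; velocities now: v0=1 v1=0 v2=4
Collision at t=7: particles 0 and 1 swap velocities; positions: p0=14 p1=14 p2=41; velocities now: v0=0 v1=1 v2=4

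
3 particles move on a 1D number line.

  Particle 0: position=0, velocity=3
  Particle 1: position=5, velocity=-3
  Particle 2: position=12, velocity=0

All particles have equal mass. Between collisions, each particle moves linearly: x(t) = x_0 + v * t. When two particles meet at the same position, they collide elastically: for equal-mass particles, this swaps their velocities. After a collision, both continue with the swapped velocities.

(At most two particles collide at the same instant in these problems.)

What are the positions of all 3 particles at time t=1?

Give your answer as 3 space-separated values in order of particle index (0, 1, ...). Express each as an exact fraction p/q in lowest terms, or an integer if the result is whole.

Answer: 2 3 12

Derivation:
Collision at t=5/6: particles 0 and 1 swap velocities; positions: p0=5/2 p1=5/2 p2=12; velocities now: v0=-3 v1=3 v2=0
Advance to t=1 (no further collisions before then); velocities: v0=-3 v1=3 v2=0; positions = 2 3 12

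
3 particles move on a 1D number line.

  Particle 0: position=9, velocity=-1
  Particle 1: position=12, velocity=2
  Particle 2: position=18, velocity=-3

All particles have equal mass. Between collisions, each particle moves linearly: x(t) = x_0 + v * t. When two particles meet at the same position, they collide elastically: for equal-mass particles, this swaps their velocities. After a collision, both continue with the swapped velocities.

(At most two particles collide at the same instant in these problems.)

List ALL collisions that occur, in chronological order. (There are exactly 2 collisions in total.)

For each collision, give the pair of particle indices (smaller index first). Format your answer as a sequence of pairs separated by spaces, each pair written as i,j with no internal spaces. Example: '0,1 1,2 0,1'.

Answer: 1,2 0,1

Derivation:
Collision at t=6/5: particles 1 and 2 swap velocities; positions: p0=39/5 p1=72/5 p2=72/5; velocities now: v0=-1 v1=-3 v2=2
Collision at t=9/2: particles 0 and 1 swap velocities; positions: p0=9/2 p1=9/2 p2=21; velocities now: v0=-3 v1=-1 v2=2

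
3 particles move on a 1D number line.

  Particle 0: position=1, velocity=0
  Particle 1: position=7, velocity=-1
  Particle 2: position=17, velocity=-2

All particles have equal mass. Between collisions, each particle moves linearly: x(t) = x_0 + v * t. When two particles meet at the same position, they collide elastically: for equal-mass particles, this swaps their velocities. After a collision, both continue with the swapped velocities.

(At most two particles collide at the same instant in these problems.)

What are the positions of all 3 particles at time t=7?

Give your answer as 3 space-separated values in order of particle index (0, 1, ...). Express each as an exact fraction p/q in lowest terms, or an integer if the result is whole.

Answer: 0 1 3

Derivation:
Collision at t=6: particles 0 and 1 swap velocities; positions: p0=1 p1=1 p2=5; velocities now: v0=-1 v1=0 v2=-2
Advance to t=7 (no further collisions before then); velocities: v0=-1 v1=0 v2=-2; positions = 0 1 3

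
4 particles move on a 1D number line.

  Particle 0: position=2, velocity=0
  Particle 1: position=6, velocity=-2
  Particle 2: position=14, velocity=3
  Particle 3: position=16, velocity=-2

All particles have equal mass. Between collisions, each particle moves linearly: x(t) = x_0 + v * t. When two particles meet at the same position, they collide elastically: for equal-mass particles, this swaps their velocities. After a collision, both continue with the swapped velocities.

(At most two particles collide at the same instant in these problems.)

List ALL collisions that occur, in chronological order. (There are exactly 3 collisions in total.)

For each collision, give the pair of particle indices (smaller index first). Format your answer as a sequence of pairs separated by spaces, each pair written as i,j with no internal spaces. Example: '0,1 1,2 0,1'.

Answer: 2,3 0,1 1,2

Derivation:
Collision at t=2/5: particles 2 and 3 swap velocities; positions: p0=2 p1=26/5 p2=76/5 p3=76/5; velocities now: v0=0 v1=-2 v2=-2 v3=3
Collision at t=2: particles 0 and 1 swap velocities; positions: p0=2 p1=2 p2=12 p3=20; velocities now: v0=-2 v1=0 v2=-2 v3=3
Collision at t=7: particles 1 and 2 swap velocities; positions: p0=-8 p1=2 p2=2 p3=35; velocities now: v0=-2 v1=-2 v2=0 v3=3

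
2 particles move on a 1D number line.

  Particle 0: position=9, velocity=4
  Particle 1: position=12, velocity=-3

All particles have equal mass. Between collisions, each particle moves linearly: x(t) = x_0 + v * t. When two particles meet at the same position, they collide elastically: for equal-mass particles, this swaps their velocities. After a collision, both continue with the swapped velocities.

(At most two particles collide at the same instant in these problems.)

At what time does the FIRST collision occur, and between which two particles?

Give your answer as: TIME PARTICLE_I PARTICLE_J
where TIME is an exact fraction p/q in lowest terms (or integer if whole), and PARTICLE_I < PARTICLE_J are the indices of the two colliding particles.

Pair (0,1): pos 9,12 vel 4,-3 -> gap=3, closing at 7/unit, collide at t=3/7
Earliest collision: t=3/7 between 0 and 1

Answer: 3/7 0 1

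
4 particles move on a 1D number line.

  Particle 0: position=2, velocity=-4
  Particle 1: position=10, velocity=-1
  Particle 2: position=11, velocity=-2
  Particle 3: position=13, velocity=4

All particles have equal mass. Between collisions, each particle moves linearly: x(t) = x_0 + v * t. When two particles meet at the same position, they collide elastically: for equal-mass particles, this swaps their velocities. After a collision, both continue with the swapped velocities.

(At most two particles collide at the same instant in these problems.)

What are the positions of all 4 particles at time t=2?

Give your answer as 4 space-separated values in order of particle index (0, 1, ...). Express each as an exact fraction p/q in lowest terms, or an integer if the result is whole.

Collision at t=1: particles 1 and 2 swap velocities; positions: p0=-2 p1=9 p2=9 p3=17; velocities now: v0=-4 v1=-2 v2=-1 v3=4
Advance to t=2 (no further collisions before then); velocities: v0=-4 v1=-2 v2=-1 v3=4; positions = -6 7 8 21

Answer: -6 7 8 21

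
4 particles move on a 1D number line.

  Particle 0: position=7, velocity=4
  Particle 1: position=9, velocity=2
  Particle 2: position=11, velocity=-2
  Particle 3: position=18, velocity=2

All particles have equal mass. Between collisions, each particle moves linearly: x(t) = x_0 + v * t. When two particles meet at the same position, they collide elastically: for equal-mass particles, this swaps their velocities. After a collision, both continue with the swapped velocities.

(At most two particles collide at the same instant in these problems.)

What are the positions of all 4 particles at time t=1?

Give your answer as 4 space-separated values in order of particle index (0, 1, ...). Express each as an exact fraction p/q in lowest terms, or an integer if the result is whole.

Collision at t=1/2: particles 1 and 2 swap velocities; positions: p0=9 p1=10 p2=10 p3=19; velocities now: v0=4 v1=-2 v2=2 v3=2
Collision at t=2/3: particles 0 and 1 swap velocities; positions: p0=29/3 p1=29/3 p2=31/3 p3=58/3; velocities now: v0=-2 v1=4 v2=2 v3=2
Collision at t=1: particles 1 and 2 swap velocities; positions: p0=9 p1=11 p2=11 p3=20; velocities now: v0=-2 v1=2 v2=4 v3=2
Advance to t=1 (no further collisions before then); velocities: v0=-2 v1=2 v2=4 v3=2; positions = 9 11 11 20

Answer: 9 11 11 20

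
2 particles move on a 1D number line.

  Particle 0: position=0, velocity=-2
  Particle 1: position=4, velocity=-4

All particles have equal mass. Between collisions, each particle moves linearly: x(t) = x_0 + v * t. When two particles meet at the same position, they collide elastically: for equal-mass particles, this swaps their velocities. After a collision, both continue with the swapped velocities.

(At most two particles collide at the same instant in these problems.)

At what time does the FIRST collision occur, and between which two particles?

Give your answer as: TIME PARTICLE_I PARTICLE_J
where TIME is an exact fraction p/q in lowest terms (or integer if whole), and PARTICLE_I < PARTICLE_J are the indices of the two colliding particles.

Answer: 2 0 1

Derivation:
Pair (0,1): pos 0,4 vel -2,-4 -> gap=4, closing at 2/unit, collide at t=2
Earliest collision: t=2 between 0 and 1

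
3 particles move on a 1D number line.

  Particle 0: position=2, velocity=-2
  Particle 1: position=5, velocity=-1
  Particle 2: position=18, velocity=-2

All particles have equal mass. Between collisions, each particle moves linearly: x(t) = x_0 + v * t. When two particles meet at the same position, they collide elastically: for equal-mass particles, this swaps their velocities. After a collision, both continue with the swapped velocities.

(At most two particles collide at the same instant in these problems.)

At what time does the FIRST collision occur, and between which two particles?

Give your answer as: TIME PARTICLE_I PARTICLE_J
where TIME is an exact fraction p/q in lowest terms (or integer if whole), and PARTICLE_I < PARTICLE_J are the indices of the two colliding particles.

Pair (0,1): pos 2,5 vel -2,-1 -> not approaching (rel speed -1 <= 0)
Pair (1,2): pos 5,18 vel -1,-2 -> gap=13, closing at 1/unit, collide at t=13
Earliest collision: t=13 between 1 and 2

Answer: 13 1 2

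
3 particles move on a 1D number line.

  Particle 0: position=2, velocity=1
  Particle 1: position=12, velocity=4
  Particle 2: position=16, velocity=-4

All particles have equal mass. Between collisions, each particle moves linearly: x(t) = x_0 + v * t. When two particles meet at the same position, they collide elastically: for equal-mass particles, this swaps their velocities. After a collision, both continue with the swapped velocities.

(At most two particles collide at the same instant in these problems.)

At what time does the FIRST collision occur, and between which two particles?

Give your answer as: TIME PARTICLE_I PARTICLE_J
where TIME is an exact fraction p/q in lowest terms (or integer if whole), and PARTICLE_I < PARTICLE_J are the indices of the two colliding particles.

Answer: 1/2 1 2

Derivation:
Pair (0,1): pos 2,12 vel 1,4 -> not approaching (rel speed -3 <= 0)
Pair (1,2): pos 12,16 vel 4,-4 -> gap=4, closing at 8/unit, collide at t=1/2
Earliest collision: t=1/2 between 1 and 2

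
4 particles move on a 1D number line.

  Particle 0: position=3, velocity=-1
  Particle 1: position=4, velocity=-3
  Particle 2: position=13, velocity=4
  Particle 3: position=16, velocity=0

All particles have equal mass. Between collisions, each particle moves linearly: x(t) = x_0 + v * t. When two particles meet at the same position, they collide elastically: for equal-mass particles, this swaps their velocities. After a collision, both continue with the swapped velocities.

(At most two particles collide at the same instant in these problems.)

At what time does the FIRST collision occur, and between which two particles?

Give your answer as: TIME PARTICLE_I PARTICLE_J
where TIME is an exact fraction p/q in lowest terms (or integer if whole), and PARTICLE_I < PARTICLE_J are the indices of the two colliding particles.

Pair (0,1): pos 3,4 vel -1,-3 -> gap=1, closing at 2/unit, collide at t=1/2
Pair (1,2): pos 4,13 vel -3,4 -> not approaching (rel speed -7 <= 0)
Pair (2,3): pos 13,16 vel 4,0 -> gap=3, closing at 4/unit, collide at t=3/4
Earliest collision: t=1/2 between 0 and 1

Answer: 1/2 0 1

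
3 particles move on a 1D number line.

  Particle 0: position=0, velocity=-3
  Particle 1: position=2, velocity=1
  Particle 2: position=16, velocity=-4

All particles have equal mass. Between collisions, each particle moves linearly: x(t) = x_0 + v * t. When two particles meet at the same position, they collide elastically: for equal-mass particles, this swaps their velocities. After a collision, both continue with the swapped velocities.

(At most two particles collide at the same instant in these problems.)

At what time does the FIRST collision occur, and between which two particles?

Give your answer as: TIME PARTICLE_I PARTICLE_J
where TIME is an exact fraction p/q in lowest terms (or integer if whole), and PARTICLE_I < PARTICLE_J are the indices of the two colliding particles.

Answer: 14/5 1 2

Derivation:
Pair (0,1): pos 0,2 vel -3,1 -> not approaching (rel speed -4 <= 0)
Pair (1,2): pos 2,16 vel 1,-4 -> gap=14, closing at 5/unit, collide at t=14/5
Earliest collision: t=14/5 between 1 and 2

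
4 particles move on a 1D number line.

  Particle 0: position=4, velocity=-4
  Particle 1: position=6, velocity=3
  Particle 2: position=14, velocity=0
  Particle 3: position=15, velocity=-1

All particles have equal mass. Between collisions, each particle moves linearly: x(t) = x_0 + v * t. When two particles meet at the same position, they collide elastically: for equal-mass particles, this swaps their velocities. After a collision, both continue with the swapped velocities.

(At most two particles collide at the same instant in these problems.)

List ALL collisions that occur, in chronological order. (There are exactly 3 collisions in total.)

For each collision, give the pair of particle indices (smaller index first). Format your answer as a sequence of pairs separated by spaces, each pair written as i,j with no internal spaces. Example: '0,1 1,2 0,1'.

Collision at t=1: particles 2 and 3 swap velocities; positions: p0=0 p1=9 p2=14 p3=14; velocities now: v0=-4 v1=3 v2=-1 v3=0
Collision at t=9/4: particles 1 and 2 swap velocities; positions: p0=-5 p1=51/4 p2=51/4 p3=14; velocities now: v0=-4 v1=-1 v2=3 v3=0
Collision at t=8/3: particles 2 and 3 swap velocities; positions: p0=-20/3 p1=37/3 p2=14 p3=14; velocities now: v0=-4 v1=-1 v2=0 v3=3

Answer: 2,3 1,2 2,3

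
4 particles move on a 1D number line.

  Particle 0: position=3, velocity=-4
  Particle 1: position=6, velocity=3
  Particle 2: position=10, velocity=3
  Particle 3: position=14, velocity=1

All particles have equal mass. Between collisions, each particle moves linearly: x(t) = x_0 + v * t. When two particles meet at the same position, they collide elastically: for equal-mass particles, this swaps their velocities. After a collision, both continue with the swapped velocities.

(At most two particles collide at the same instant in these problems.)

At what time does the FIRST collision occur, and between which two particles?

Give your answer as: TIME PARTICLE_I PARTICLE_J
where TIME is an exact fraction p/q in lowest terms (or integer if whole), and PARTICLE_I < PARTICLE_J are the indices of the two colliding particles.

Answer: 2 2 3

Derivation:
Pair (0,1): pos 3,6 vel -4,3 -> not approaching (rel speed -7 <= 0)
Pair (1,2): pos 6,10 vel 3,3 -> not approaching (rel speed 0 <= 0)
Pair (2,3): pos 10,14 vel 3,1 -> gap=4, closing at 2/unit, collide at t=2
Earliest collision: t=2 between 2 and 3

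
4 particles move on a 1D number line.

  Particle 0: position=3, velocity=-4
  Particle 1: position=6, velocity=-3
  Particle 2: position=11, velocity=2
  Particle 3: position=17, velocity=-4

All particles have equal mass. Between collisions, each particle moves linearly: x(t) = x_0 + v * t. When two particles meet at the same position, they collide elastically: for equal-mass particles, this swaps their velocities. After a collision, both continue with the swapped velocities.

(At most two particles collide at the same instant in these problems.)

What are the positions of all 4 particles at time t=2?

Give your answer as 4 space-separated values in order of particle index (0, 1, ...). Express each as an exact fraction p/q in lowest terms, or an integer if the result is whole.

Answer: -5 0 9 15

Derivation:
Collision at t=1: particles 2 and 3 swap velocities; positions: p0=-1 p1=3 p2=13 p3=13; velocities now: v0=-4 v1=-3 v2=-4 v3=2
Advance to t=2 (no further collisions before then); velocities: v0=-4 v1=-3 v2=-4 v3=2; positions = -5 0 9 15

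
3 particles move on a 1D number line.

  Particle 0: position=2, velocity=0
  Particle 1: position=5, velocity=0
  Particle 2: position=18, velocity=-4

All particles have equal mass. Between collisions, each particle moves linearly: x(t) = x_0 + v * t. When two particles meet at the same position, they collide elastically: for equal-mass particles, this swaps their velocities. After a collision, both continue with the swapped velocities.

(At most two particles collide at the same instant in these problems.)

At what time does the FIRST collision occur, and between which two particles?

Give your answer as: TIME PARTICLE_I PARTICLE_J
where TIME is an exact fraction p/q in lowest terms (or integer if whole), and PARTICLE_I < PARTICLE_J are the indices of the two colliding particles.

Answer: 13/4 1 2

Derivation:
Pair (0,1): pos 2,5 vel 0,0 -> not approaching (rel speed 0 <= 0)
Pair (1,2): pos 5,18 vel 0,-4 -> gap=13, closing at 4/unit, collide at t=13/4
Earliest collision: t=13/4 between 1 and 2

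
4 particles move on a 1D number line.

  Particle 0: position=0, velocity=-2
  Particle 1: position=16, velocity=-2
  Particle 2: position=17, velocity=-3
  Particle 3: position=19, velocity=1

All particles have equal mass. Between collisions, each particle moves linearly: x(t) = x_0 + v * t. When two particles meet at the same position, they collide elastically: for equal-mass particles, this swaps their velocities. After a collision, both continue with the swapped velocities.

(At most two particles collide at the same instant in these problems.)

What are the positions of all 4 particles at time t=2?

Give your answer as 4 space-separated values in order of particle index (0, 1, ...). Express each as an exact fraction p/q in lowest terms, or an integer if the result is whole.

Answer: -4 11 12 21

Derivation:
Collision at t=1: particles 1 and 2 swap velocities; positions: p0=-2 p1=14 p2=14 p3=20; velocities now: v0=-2 v1=-3 v2=-2 v3=1
Advance to t=2 (no further collisions before then); velocities: v0=-2 v1=-3 v2=-2 v3=1; positions = -4 11 12 21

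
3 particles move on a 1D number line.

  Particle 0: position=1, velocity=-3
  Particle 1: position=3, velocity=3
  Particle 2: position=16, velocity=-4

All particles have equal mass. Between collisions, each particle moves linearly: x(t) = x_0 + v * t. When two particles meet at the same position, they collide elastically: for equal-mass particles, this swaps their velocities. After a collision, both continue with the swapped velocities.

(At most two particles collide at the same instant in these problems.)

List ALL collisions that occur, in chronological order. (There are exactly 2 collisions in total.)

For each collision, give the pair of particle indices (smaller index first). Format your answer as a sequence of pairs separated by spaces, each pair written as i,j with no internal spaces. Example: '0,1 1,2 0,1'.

Collision at t=13/7: particles 1 and 2 swap velocities; positions: p0=-32/7 p1=60/7 p2=60/7; velocities now: v0=-3 v1=-4 v2=3
Collision at t=15: particles 0 and 1 swap velocities; positions: p0=-44 p1=-44 p2=48; velocities now: v0=-4 v1=-3 v2=3

Answer: 1,2 0,1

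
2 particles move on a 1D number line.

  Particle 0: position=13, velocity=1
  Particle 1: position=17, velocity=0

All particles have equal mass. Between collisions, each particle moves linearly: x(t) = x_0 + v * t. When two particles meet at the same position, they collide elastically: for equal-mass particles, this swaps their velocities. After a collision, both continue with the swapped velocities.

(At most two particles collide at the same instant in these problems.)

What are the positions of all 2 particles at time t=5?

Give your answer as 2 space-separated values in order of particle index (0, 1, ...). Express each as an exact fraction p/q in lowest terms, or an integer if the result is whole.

Answer: 17 18

Derivation:
Collision at t=4: particles 0 and 1 swap velocities; positions: p0=17 p1=17; velocities now: v0=0 v1=1
Advance to t=5 (no further collisions before then); velocities: v0=0 v1=1; positions = 17 18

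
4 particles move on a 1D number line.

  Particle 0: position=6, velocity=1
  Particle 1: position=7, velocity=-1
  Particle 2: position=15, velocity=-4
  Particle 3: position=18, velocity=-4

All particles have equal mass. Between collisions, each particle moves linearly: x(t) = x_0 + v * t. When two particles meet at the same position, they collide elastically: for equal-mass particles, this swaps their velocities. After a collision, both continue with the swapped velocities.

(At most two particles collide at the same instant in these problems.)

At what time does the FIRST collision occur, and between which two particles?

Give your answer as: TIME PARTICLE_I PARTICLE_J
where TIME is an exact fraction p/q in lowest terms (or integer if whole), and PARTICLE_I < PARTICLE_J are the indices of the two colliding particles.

Answer: 1/2 0 1

Derivation:
Pair (0,1): pos 6,7 vel 1,-1 -> gap=1, closing at 2/unit, collide at t=1/2
Pair (1,2): pos 7,15 vel -1,-4 -> gap=8, closing at 3/unit, collide at t=8/3
Pair (2,3): pos 15,18 vel -4,-4 -> not approaching (rel speed 0 <= 0)
Earliest collision: t=1/2 between 0 and 1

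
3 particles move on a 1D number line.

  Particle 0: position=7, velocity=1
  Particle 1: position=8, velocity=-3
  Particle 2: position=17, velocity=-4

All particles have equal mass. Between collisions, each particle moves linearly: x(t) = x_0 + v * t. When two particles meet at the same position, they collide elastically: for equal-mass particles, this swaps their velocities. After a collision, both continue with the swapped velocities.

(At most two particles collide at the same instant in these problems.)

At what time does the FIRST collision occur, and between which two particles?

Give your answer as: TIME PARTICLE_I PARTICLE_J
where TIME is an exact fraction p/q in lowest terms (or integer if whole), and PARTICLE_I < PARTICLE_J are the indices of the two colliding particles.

Answer: 1/4 0 1

Derivation:
Pair (0,1): pos 7,8 vel 1,-3 -> gap=1, closing at 4/unit, collide at t=1/4
Pair (1,2): pos 8,17 vel -3,-4 -> gap=9, closing at 1/unit, collide at t=9
Earliest collision: t=1/4 between 0 and 1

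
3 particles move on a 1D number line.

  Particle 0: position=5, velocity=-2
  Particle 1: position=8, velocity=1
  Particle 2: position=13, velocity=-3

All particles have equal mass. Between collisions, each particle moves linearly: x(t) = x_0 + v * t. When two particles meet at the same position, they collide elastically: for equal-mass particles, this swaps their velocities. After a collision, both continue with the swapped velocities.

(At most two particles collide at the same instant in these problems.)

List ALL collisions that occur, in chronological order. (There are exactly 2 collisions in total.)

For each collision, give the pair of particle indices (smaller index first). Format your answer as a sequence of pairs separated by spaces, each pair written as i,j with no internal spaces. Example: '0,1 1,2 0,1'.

Answer: 1,2 0,1

Derivation:
Collision at t=5/4: particles 1 and 2 swap velocities; positions: p0=5/2 p1=37/4 p2=37/4; velocities now: v0=-2 v1=-3 v2=1
Collision at t=8: particles 0 and 1 swap velocities; positions: p0=-11 p1=-11 p2=16; velocities now: v0=-3 v1=-2 v2=1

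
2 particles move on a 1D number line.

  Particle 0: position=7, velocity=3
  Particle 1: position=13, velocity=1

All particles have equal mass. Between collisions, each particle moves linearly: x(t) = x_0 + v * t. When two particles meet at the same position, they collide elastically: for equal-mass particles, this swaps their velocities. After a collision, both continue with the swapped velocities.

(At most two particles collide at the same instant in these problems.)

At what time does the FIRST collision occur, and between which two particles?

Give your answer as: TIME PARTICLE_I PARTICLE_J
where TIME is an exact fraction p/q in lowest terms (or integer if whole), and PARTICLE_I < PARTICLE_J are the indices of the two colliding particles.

Answer: 3 0 1

Derivation:
Pair (0,1): pos 7,13 vel 3,1 -> gap=6, closing at 2/unit, collide at t=3
Earliest collision: t=3 between 0 and 1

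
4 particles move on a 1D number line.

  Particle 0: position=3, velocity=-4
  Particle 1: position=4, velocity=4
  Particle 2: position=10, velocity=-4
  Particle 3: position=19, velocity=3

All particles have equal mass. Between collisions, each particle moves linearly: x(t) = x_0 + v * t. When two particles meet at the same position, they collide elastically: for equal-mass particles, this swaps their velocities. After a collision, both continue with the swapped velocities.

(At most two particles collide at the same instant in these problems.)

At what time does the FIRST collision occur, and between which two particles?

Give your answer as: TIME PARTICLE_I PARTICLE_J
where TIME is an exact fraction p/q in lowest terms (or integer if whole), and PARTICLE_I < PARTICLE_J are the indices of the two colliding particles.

Answer: 3/4 1 2

Derivation:
Pair (0,1): pos 3,4 vel -4,4 -> not approaching (rel speed -8 <= 0)
Pair (1,2): pos 4,10 vel 4,-4 -> gap=6, closing at 8/unit, collide at t=3/4
Pair (2,3): pos 10,19 vel -4,3 -> not approaching (rel speed -7 <= 0)
Earliest collision: t=3/4 between 1 and 2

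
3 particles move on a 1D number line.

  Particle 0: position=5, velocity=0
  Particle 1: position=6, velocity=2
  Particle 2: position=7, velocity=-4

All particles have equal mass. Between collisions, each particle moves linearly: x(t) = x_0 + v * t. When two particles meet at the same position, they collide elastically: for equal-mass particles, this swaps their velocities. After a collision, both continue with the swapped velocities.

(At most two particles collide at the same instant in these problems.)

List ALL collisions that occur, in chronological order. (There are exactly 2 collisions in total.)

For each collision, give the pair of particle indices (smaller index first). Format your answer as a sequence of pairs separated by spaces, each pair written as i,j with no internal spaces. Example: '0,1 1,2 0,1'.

Collision at t=1/6: particles 1 and 2 swap velocities; positions: p0=5 p1=19/3 p2=19/3; velocities now: v0=0 v1=-4 v2=2
Collision at t=1/2: particles 0 and 1 swap velocities; positions: p0=5 p1=5 p2=7; velocities now: v0=-4 v1=0 v2=2

Answer: 1,2 0,1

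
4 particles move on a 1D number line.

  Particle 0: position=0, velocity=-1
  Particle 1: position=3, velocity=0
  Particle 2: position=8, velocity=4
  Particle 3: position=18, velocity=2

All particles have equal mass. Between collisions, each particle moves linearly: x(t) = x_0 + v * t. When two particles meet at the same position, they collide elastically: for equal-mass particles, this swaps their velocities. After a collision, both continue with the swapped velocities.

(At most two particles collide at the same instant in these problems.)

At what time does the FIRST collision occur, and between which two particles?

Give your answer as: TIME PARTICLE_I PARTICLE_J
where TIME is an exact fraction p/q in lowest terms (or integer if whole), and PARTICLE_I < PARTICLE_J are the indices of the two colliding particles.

Pair (0,1): pos 0,3 vel -1,0 -> not approaching (rel speed -1 <= 0)
Pair (1,2): pos 3,8 vel 0,4 -> not approaching (rel speed -4 <= 0)
Pair (2,3): pos 8,18 vel 4,2 -> gap=10, closing at 2/unit, collide at t=5
Earliest collision: t=5 between 2 and 3

Answer: 5 2 3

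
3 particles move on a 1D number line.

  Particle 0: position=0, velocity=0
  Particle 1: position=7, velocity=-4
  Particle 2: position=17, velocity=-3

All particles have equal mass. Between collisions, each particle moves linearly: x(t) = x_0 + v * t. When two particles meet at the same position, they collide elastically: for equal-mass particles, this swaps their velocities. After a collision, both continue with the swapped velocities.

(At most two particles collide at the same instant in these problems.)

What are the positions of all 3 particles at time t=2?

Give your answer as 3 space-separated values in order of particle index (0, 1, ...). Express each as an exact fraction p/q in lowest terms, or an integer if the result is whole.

Answer: -1 0 11

Derivation:
Collision at t=7/4: particles 0 and 1 swap velocities; positions: p0=0 p1=0 p2=47/4; velocities now: v0=-4 v1=0 v2=-3
Advance to t=2 (no further collisions before then); velocities: v0=-4 v1=0 v2=-3; positions = -1 0 11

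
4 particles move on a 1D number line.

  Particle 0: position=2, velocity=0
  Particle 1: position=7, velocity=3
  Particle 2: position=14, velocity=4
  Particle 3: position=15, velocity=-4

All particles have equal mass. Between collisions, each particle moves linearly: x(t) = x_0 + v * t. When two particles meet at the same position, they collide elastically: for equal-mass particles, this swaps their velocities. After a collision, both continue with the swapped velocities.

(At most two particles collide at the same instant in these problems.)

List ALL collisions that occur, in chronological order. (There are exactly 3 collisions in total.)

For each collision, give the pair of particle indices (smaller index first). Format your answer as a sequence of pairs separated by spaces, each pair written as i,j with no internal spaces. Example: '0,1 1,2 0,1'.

Answer: 2,3 1,2 0,1

Derivation:
Collision at t=1/8: particles 2 and 3 swap velocities; positions: p0=2 p1=59/8 p2=29/2 p3=29/2; velocities now: v0=0 v1=3 v2=-4 v3=4
Collision at t=8/7: particles 1 and 2 swap velocities; positions: p0=2 p1=73/7 p2=73/7 p3=130/7; velocities now: v0=0 v1=-4 v2=3 v3=4
Collision at t=13/4: particles 0 and 1 swap velocities; positions: p0=2 p1=2 p2=67/4 p3=27; velocities now: v0=-4 v1=0 v2=3 v3=4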